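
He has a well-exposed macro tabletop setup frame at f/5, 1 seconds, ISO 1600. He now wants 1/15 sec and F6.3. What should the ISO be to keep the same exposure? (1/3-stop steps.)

ISO 40000

Shutter speed: 1 → 0.8 → 0.6 → 0.5 → 0.4 → 0.3 → 1/4 → 1/5 → 1/6 → 1/8 → 1/10 → 1/13 → 1/15 — 4 stops shorter (darker).
Aperture: f/5 → f/5.6 → f/6.3 — 2/3 stop stopped down (darker).
Net change so far: 4 2/3 stops darker. Offset with the ISO: 1600 → 2000 → 2500 → 3200 → 4000 → 5000 → 6400 → 8000 → 10000 → 12800 → 16000 → 20000 → 25600 → 32000 → 40000.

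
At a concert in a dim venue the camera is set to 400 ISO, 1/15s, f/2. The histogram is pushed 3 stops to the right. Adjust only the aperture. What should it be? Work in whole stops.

Overexposed by 3 stops → need 3 stops darker.
Aperture: f/2 → f/2.8 → f/4 → f/5.6.

f/5.6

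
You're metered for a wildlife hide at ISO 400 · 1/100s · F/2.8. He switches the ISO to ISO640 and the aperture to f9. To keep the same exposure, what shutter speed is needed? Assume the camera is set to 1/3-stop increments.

1/15s

ISO: 400 → 500 → 640 — 2/3 stop raised (brighter).
Aperture: f/2.8 → f/3.2 → f/3.5 → f/4 → f/4.5 → f/5 → f/5.6 → f/6.3 → f/7.1 → f/8 → f/9 — 3 1/3 stops stopped down (darker).
Net change so far: 2 2/3 stops darker. Offset with the shutter speed: 1/100 → 1/80 → 1/60 → 1/50 → 1/40 → 1/30 → 1/25 → 1/20 → 1/15.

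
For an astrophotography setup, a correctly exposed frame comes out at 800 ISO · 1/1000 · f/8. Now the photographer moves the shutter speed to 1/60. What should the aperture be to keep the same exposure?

f/32

Shutter speed: 1/1000 → 1/500 → 1/250 → 1/125 → 1/60 — 4 stops longer (brighter).
Need 4 stops darker from the aperture: f/8 → f/11 → f/16 → f/22 → f/32.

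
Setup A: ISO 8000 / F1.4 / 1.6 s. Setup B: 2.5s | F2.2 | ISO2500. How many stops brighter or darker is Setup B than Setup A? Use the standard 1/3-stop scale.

2 1/3 stops darker

Aperture: f/1.4 → f/1.6 → f/1.8 → f/2 → f/2.2 — 1 1/3 stops narrower (darker).
Shutter speed: 1.6 → 2 → 2.5 — 2/3 stop slower (brighter).
ISO: 8000 → 6400 → 5000 → 4000 → 3200 → 2500 — 1 2/3 stops dropped (darker).
Net: −1 1/3 +2/3 −1 2/3 = −2 1/3 stops.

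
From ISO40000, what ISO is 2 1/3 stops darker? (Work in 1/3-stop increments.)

ISO: 40000 → 32000 → 25600 → 20000 → 16000 → 12800 → 10000 → 8000 — 2 1/3 stops lower (darker).

ISO 8000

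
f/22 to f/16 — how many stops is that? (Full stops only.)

f/22 → f/16 — count the steps: 1 stop.

1 stop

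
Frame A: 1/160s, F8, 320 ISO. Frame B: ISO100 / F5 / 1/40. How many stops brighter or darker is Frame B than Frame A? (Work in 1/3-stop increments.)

Aperture: f/8 → f/7.1 → f/6.3 → f/5.6 → f/5 — 1 1/3 stops opened up (brighter).
Shutter speed: 1/160 → 1/125 → 1/100 → 1/80 → 1/60 → 1/50 → 1/40 — 2 stops longer (brighter).
ISO: 320 → 250 → 200 → 160 → 125 → 100 — 1 2/3 stops dropped (darker).
Net: +1 1/3 +2 −1 2/3 = +1 2/3 stops.

1 2/3 stops brighter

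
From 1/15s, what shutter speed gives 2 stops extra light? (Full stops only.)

1/4s

Shutter speed: 1/15 → 1/8 → 1/4 — 2 stops slower (brighter).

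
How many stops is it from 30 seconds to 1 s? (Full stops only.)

5 stops

30 → 15 → 8 → 4 → 2 → 1 — count the steps: 5 stops.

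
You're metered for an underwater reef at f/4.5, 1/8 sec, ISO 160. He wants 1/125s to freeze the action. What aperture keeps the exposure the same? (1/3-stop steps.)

f/1.1

Shutter speed: 1/8 → 1/10 → 1/13 → 1/15 → 1/20 → 1/25 → 1/30 → 1/40 → 1/50 → 1/60 → 1/80 → 1/100 → 1/125 — 4 stops faster (darker).
Need 4 stops brighter from the aperture: f/4.5 → f/4 → f/3.5 → f/3.2 → f/2.8 → f/2.5 → f/2.2 → f/2 → f/1.8 → f/1.6 → f/1.4 → f/1.2 → f/1.1.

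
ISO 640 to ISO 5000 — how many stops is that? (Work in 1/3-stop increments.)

640 → 800 → 1000 → 1250 → 1600 → 2000 → 2500 → 3200 → 4000 → 5000 — count the steps: 9 third-stops = 3 stops.

3 stops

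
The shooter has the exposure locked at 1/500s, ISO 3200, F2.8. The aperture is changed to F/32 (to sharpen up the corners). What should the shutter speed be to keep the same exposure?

1/4s

Aperture: f/2.8 → f/4 → f/5.6 → f/8 → f/11 → f/16 → f/22 → f/32 — 7 stops smaller aperture (darker).
Need 7 stops brighter from the shutter speed: 1/500 → 1/250 → 1/125 → 1/60 → 1/30 → 1/15 → 1/8 → 1/4.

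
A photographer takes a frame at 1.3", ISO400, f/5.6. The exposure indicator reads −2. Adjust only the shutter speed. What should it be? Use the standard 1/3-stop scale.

5 s

Underexposed by 2 stops → need 2 stops brighter.
Shutter speed: 1.3 → 1.6 → 2 → 2.5 → 3.2 → 4 → 5.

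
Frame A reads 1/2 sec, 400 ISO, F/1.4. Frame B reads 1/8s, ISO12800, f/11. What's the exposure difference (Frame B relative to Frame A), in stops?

3 stops darker

Aperture: f/1.4 → f/2 → f/2.8 → f/4 → f/5.6 → f/8 → f/11 — 6 stops stopped down (darker).
Shutter speed: 1/2 → 1/4 → 1/8 — 2 stops shorter (darker).
ISO: 400 → 800 → 1600 → 3200 → 6400 → 12800 — 5 stops higher (brighter).
Net: −6 −2 +5 = −3 stops.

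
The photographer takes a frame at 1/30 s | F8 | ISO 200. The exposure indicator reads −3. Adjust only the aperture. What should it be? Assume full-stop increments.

Underexposed by 3 stops → need 3 stops brighter.
Aperture: f/8 → f/5.6 → f/4 → f/2.8.

f/2.8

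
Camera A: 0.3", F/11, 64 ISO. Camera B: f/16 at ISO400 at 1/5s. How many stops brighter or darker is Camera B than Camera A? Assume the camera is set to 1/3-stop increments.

Aperture: f/11 → f/13 → f/14 → f/16 — 1 stop narrower (darker).
Shutter speed: 0.3 → 1/4 → 1/5 — 2/3 stop faster (darker).
ISO: 64 → 80 → 100 → 125 → 160 → 200 → 250 → 320 → 400 — 2 2/3 stops higher (brighter).
Net: −1 −2/3 +2 2/3 = +1 stop.

1 stop brighter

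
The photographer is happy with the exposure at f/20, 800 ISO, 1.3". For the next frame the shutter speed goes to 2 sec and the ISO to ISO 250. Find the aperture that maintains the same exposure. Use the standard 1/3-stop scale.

Shutter speed: 1.3 → 1.6 → 2 — 2/3 stop longer (brighter).
ISO: 800 → 640 → 500 → 400 → 320 → 250 — 1 2/3 stops dropped (darker).
Net change so far: 1 stop darker. Offset with the aperture: f/20 → f/18 → f/16 → f/14.

f/14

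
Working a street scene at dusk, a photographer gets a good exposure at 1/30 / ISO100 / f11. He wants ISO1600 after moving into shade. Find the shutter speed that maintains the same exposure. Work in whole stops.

1/500s

ISO: 100 → 200 → 400 → 800 → 1600 — 4 stops raised (brighter).
Need 4 stops darker from the shutter speed: 1/30 → 1/60 → 1/125 → 1/250 → 1/500.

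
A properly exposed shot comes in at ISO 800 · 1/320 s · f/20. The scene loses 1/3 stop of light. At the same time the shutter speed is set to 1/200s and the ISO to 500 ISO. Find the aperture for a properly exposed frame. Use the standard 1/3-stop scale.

Scene light: 1/3 stop darker.
Shutter speed: 1/320 → 1/250 → 1/200 — 2/3 stop slower (brighter).
ISO: 800 → 640 → 500 — 2/3 stop lower (darker).
Net so far: 1/3 stop darker. Aperture: f/20 → f/18.

f/18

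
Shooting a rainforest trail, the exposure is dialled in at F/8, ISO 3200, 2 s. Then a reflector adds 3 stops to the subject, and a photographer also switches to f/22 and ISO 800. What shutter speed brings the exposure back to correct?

8 s

Scene light: 3 stops brighter.
Aperture: f/8 → f/11 → f/16 → f/22 — 3 stops smaller aperture (darker).
ISO: 3200 → 1600 → 800 — 2 stops lower (darker).
Net so far: 2 stops darker. Shutter speed: 2 → 4 → 8.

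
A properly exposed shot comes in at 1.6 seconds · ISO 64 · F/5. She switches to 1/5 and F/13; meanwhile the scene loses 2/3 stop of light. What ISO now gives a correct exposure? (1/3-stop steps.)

Scene light: 2/3 stop darker.
Shutter speed: 1.6 → 1.3 → 1 → 0.8 → 0.6 → 0.5 → 0.4 → 0.3 → 1/4 → 1/5 — 3 stops shorter (darker).
Aperture: f/5 → f/5.6 → f/6.3 → f/7.1 → f/8 → f/9 → f/10 → f/11 → f/13 — 2 2/3 stops narrower (darker).
Net so far: 6 1/3 stops darker. ISO: 64 → 80 → 100 → 125 → 160 → 200 → 250 → 320 → 400 → 500 → 640 → 800 → 1000 → 1250 → 1600 → 2000 → 2500 → 3200 → 4000 → 5000.

ISO 5000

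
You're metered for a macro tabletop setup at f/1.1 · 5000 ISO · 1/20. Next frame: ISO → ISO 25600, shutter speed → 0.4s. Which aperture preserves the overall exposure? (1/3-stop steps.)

ISO: 5000 → 6400 → 8000 → 10000 → 12800 → 16000 → 20000 → 25600 — 2 1/3 stops higher (brighter).
Shutter speed: 1/20 → 1/15 → 1/13 → 1/10 → 1/8 → 1/6 → 1/5 → 1/4 → 0.3 → 0.4 — 3 stops longer (brighter).
Net change so far: 5 1/3 stops brighter. Offset with the aperture: f/1.1 → f/1.2 → f/1.4 → f/1.6 → f/1.8 → f/2 → f/2.2 → f/2.5 → f/2.8 → f/3.2 → f/3.5 → f/4 → f/4.5 → f/5 → f/5.6 → f/6.3 → f/7.1.

f/7.1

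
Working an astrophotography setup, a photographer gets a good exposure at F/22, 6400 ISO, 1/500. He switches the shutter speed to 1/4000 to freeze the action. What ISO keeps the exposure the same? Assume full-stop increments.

ISO 51200

Shutter speed: 1/500 → 1/1000 → 1/2000 → 1/4000 — 3 stops faster (darker).
Need 3 stops brighter from the ISO: 6400 → 12800 → 25600 → 51200.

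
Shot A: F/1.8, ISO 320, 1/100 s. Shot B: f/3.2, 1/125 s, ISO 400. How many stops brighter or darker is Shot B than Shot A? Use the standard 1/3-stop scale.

Aperture: f/1.8 → f/2 → f/2.2 → f/2.5 → f/2.8 → f/3.2 — 1 2/3 stops stopped down (darker).
Shutter speed: 1/100 → 1/125 — 1/3 stop faster (darker).
ISO: 320 → 400 — 1/3 stop higher (brighter).
Net: −1 2/3 −1/3 +1/3 = −1 2/3 stops.

1 2/3 stops darker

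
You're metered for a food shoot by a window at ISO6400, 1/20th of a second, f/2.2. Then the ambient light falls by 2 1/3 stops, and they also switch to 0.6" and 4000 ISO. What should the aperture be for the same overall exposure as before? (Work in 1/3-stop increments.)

f/2.8

Scene light: 2 1/3 stops darker.
Shutter speed: 1/20 → 1/15 → 1/13 → 1/10 → 1/8 → 1/6 → 1/5 → 1/4 → 0.3 → 0.4 → 0.5 → 0.6 — 3 2/3 stops longer (brighter).
ISO: 6400 → 5000 → 4000 — 2/3 stop dropped (darker).
Net so far: 2/3 stop brighter. Aperture: f/2.2 → f/2.5 → f/2.8.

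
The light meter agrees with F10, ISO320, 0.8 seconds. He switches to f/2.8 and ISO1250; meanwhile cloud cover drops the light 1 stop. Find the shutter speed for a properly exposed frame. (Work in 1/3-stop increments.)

Scene light: 1 stop darker.
Aperture: f/10 → f/9 → f/8 → f/7.1 → f/6.3 → f/5.6 → f/5 → f/4.5 → f/4 → f/3.5 → f/3.2 → f/2.8 — 3 2/3 stops wider (brighter).
ISO: 320 → 400 → 500 → 640 → 800 → 1000 → 1250 — 2 stops raised (brighter).
Net so far: 4 2/3 stops brighter. Shutter speed: 0.8 → 0.6 → 0.5 → 0.4 → 0.3 → 1/4 → 1/5 → 1/6 → 1/8 → 1/10 → 1/13 → 1/15 → 1/20 → 1/25 → 1/30.

1/30s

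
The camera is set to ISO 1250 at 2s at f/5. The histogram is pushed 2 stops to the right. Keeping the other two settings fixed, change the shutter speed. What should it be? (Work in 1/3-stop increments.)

Overexposed by 2 stops → need 2 stops darker.
Shutter speed: 2 → 1.6 → 1.3 → 1 → 0.8 → 0.6 → 0.5.

0.5 s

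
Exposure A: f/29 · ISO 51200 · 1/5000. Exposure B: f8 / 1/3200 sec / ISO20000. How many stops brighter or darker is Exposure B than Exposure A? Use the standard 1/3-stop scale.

Aperture: f/29 → f/25 → f/22 → f/20 → f/18 → f/16 → f/14 → f/13 → f/11 → f/10 → f/9 → f/8 — 3 2/3 stops opened up (brighter).
Shutter speed: 1/5000 → 1/4000 → 1/3200 — 2/3 stop longer (brighter).
ISO: 51200 → 40000 → 32000 → 25600 → 20000 — 1 1/3 stops dropped (darker).
Net: +3 2/3 +2/3 −1 1/3 = +3 stops.

3 stops brighter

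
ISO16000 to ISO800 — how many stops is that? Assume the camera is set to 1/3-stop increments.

16000 → 12800 → 10000 → 8000 → 6400 → 5000 → 4000 → 3200 → 2500 → 2000 → 1600 → 1250 → 1000 → 800 — count the steps: 13 third-stops = 4 1/3 stops.

4 1/3 stops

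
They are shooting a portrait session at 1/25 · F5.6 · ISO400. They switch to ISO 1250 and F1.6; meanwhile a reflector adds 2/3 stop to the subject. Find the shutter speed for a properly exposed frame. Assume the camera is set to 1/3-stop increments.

Scene light: 2/3 stop brighter.
ISO: 400 → 500 → 640 → 800 → 1000 → 1250 — 1 2/3 stops higher (brighter).
Aperture: f/5.6 → f/5 → f/4.5 → f/4 → f/3.5 → f/3.2 → f/2.8 → f/2.5 → f/2.2 → f/2 → f/1.8 → f/1.6 — 3 2/3 stops opened up (brighter).
Net so far: 6 stops brighter. Shutter speed: 1/25 → 1/30 → 1/40 → 1/50 → 1/60 → 1/80 → 1/100 → 1/125 → 1/160 → 1/200 → 1/250 → 1/320 → 1/400 → 1/500 → 1/640 → 1/800 → 1/1000 → 1/1250 → 1/1600.

1/1600s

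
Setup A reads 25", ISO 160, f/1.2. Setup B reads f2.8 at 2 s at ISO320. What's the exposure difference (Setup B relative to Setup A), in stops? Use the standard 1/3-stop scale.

Aperture: f/1.2 → f/1.4 → f/1.6 → f/1.8 → f/2 → f/2.2 → f/2.5 → f/2.8 — 2 1/3 stops smaller aperture (darker).
Shutter speed: 25 → 20 → 15 → 13 → 10 → 8 → 6 → 5 → 4 → 3.2 → 2.5 → 2 — 3 2/3 stops shorter (darker).
ISO: 160 → 200 → 250 → 320 — 1 stop raised (brighter).
Net: −2 1/3 −3 2/3 +1 = −5 stops.

5 stops darker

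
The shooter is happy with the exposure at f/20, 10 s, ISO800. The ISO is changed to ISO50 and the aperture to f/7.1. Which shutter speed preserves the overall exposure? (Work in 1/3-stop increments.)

ISO: 800 → 640 → 500 → 400 → 320 → 250 → 200 → 160 → 125 → 100 → 80 → 64 → 50 — 4 stops lower (darker).
Aperture: f/20 → f/18 → f/16 → f/14 → f/13 → f/11 → f/10 → f/9 → f/8 → f/7.1 — 3 stops larger aperture (brighter).
Net change so far: 1 stop darker. Offset with the shutter speed: 10 → 13 → 15 → 20.

20 s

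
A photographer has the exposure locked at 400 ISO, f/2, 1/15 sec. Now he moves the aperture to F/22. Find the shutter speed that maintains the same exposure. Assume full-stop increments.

Aperture: f/2 → f/2.8 → f/4 → f/5.6 → f/8 → f/11 → f/16 → f/22 — 7 stops smaller aperture (darker).
Need 7 stops brighter from the shutter speed: 1/15 → 1/8 → 1/4 → 1/2 → 1 → 2 → 4 → 8.

8 s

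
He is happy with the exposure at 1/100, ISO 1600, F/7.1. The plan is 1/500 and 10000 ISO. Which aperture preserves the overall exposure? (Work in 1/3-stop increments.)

f/8

Shutter speed: 1/100 → 1/125 → 1/160 → 1/200 → 1/250 → 1/320 → 1/400 → 1/500 — 2 1/3 stops faster (darker).
ISO: 1600 → 2000 → 2500 → 3200 → 4000 → 5000 → 6400 → 8000 → 10000 — 2 2/3 stops raised (brighter).
Net change so far: 1/3 stop brighter. Offset with the aperture: f/7.1 → f/8.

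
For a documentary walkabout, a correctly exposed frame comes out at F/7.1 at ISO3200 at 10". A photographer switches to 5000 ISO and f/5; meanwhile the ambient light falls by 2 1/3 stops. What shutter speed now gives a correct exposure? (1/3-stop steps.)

15 s

Scene light: 2 1/3 stops darker.
ISO: 3200 → 4000 → 5000 — 2/3 stop higher (brighter).
Aperture: f/7.1 → f/6.3 → f/5.6 → f/5 — 1 stop wider (brighter).
Net so far: 2/3 stop darker. Shutter speed: 10 → 13 → 15.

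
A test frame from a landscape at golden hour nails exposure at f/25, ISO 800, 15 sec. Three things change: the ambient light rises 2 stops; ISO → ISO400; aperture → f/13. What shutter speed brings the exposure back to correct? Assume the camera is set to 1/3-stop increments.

Scene light: 2 stops brighter.
ISO: 800 → 640 → 500 → 400 — 1 stop dropped (darker).
Aperture: f/25 → f/22 → f/20 → f/18 → f/16 → f/14 → f/13 — 2 stops wider (brighter).
Net so far: 3 stops brighter. Shutter speed: 15 → 13 → 10 → 8 → 6 → 5 → 4 → 3.2 → 2.5 → 2.

2 s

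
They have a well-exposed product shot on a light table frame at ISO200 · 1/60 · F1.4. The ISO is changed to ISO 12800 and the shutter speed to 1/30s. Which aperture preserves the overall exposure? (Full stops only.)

ISO: 200 → 400 → 800 → 1600 → 3200 → 6400 → 12800 — 6 stops raised (brighter).
Shutter speed: 1/60 → 1/30 — 1 stop longer (brighter).
Net change so far: 7 stops brighter. Offset with the aperture: f/1.4 → f/2 → f/2.8 → f/4 → f/5.6 → f/8 → f/11 → f/16.

f/16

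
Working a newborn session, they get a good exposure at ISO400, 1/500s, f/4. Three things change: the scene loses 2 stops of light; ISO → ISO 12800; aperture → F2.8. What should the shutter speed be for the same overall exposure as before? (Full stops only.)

1/8000s

Scene light: 2 stops darker.
ISO: 400 → 800 → 1600 → 3200 → 6400 → 12800 — 5 stops raised (brighter).
Aperture: f/4 → f/2.8 — 1 stop opened up (brighter).
Net so far: 4 stops brighter. Shutter speed: 1/500 → 1/1000 → 1/2000 → 1/4000 → 1/8000.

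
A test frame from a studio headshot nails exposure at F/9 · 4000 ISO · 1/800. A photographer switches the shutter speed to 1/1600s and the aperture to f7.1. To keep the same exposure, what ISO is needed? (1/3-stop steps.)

ISO 5000

Shutter speed: 1/800 → 1/1000 → 1/1250 → 1/1600 — 1 stop shorter (darker).
Aperture: f/9 → f/8 → f/7.1 — 2/3 stop wider (brighter).
Net change so far: 1/3 stop darker. Offset with the ISO: 4000 → 5000.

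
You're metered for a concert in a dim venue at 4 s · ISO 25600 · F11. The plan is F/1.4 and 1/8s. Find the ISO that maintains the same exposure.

ISO 12800

Aperture: f/11 → f/8 → f/5.6 → f/4 → f/2.8 → f/2 → f/1.4 — 6 stops opened up (brighter).
Shutter speed: 4 → 2 → 1 → 1/2 → 1/4 → 1/8 — 5 stops faster (darker).
Net change so far: 1 stop brighter. Offset with the ISO: 25600 → 12800.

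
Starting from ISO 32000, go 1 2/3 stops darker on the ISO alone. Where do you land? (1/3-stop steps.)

ISO 10000

ISO: 32000 → 25600 → 20000 → 16000 → 12800 → 10000 — 1 2/3 stops dropped (darker).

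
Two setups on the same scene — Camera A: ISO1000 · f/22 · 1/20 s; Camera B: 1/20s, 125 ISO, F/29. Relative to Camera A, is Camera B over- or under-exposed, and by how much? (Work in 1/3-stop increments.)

Aperture: f/22 → f/25 → f/29 — 2/3 stop narrower (darker).
Shutter speed: unchanged.
ISO: 1000 → 800 → 640 → 500 → 400 → 320 → 250 → 200 → 160 → 125 — 3 stops lower (darker).
Net: −2/3 −3 = −3 2/3 stops.

3 2/3 stops darker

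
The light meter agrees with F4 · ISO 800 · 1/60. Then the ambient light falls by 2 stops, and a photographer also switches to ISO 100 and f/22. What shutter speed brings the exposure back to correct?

Scene light: 2 stops darker.
ISO: 800 → 400 → 200 → 100 — 3 stops dropped (darker).
Aperture: f/4 → f/5.6 → f/8 → f/11 → f/16 → f/22 — 5 stops smaller aperture (darker).
Net so far: 10 stops darker. Shutter speed: 1/60 → 1/30 → 1/15 → 1/8 → 1/4 → 1/2 → 1 → 2 → 4 → 8 → 15.

15 s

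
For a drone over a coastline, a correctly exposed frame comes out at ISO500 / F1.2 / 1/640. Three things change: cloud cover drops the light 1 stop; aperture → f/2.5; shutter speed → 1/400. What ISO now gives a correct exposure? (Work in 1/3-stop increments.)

ISO 2500

Scene light: 1 stop darker.
Aperture: f/1.2 → f/1.4 → f/1.6 → f/1.8 → f/2 → f/2.2 → f/2.5 — 2 stops narrower (darker).
Shutter speed: 1/640 → 1/500 → 1/400 — 2/3 stop longer (brighter).
Net so far: 2 1/3 stops darker. ISO: 500 → 640 → 800 → 1000 → 1250 → 1600 → 2000 → 2500.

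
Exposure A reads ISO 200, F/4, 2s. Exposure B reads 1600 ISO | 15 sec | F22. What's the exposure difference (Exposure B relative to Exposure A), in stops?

1 stop brighter

Aperture: f/4 → f/5.6 → f/8 → f/11 → f/16 → f/22 — 5 stops narrower (darker).
Shutter speed: 2 → 4 → 8 → 15 — 3 stops slower (brighter).
ISO: 200 → 400 → 800 → 1600 — 3 stops higher (brighter).
Net: −5 +3 +3 = +1 stop.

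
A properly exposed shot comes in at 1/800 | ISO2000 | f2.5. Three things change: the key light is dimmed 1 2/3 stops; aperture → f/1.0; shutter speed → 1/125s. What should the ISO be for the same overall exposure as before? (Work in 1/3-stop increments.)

Scene light: 1 2/3 stops darker.
Aperture: f/2.5 → f/2.2 → f/2 → f/1.8 → f/1.6 → f/1.4 → f/1.2 → f/1.1 → f/1.0 — 2 2/3 stops wider (brighter).
Shutter speed: 1/800 → 1/640 → 1/500 → 1/400 → 1/320 → 1/250 → 1/200 → 1/160 → 1/125 — 2 2/3 stops longer (brighter).
Net so far: 3 2/3 stops brighter. ISO: 2000 → 1600 → 1250 → 1000 → 800 → 640 → 500 → 400 → 320 → 250 → 200 → 160.

ISO 160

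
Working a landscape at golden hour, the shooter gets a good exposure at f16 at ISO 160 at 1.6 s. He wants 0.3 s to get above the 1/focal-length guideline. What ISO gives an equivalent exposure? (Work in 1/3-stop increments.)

Shutter speed: 1.6 → 1.3 → 1 → 0.8 → 0.6 → 0.5 → 0.4 → 0.3 — 2 1/3 stops faster (darker).
Need 2 1/3 stops brighter from the ISO: 160 → 200 → 250 → 320 → 400 → 500 → 640 → 800.

ISO 800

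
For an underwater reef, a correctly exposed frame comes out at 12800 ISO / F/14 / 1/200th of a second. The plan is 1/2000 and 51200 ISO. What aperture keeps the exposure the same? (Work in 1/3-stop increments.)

Shutter speed: 1/200 → 1/250 → 1/320 → 1/400 → 1/500 → 1/640 → 1/800 → 1/1000 → 1/1250 → 1/1600 → 1/2000 — 3 1/3 stops shorter (darker).
ISO: 12800 → 16000 → 20000 → 25600 → 32000 → 40000 → 51200 — 2 stops higher (brighter).
Net change so far: 1 1/3 stops darker. Offset with the aperture: f/14 → f/13 → f/11 → f/10 → f/9.

f/9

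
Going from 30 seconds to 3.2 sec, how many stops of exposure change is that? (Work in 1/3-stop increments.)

3 1/3 stops

30 → 25 → 20 → 15 → 13 → 10 → 8 → 6 → 5 → 4 → 3.2 — count the steps: 10 third-stops = 3 1/3 stops.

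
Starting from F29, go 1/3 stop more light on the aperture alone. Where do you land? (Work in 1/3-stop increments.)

Aperture: f/29 → f/25 — 1/3 stop wider (brighter).

f/25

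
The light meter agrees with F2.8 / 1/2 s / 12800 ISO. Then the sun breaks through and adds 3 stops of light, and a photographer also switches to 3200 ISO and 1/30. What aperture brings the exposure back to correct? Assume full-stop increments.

Scene light: 3 stops brighter.
ISO: 12800 → 6400 → 3200 — 2 stops lower (darker).
Shutter speed: 1/2 → 1/4 → 1/8 → 1/15 → 1/30 — 4 stops faster (darker).
Net so far: 3 stops darker. Aperture: f/2.8 → f/2 → f/1.4 → f/1.0.

f/1.0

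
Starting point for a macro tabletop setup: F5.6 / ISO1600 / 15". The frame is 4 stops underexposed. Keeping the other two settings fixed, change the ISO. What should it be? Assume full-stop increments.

Underexposed by 4 stops → need 4 stops brighter.
ISO: 1600 → 3200 → 6400 → 12800 → 25600.

ISO 25600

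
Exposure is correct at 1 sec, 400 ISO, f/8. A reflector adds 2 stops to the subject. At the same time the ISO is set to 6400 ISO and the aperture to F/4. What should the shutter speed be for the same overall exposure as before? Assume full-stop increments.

Scene light: 2 stops brighter.
ISO: 400 → 800 → 1600 → 3200 → 6400 — 4 stops raised (brighter).
Aperture: f/8 → f/5.6 → f/4 — 2 stops wider (brighter).
Net so far: 8 stops brighter. Shutter speed: 1 → 1/2 → 1/4 → 1/8 → 1/15 → 1/30 → 1/60 → 1/125 → 1/250.

1/250s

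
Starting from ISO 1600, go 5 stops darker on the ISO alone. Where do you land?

ISO 50

ISO: 1600 → 800 → 400 → 200 → 100 → 50 — 5 stops dropped (darker).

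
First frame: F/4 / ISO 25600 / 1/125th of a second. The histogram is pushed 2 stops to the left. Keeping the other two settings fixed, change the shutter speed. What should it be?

1/30s

Underexposed by 2 stops → need 2 stops brighter.
Shutter speed: 1/125 → 1/60 → 1/30.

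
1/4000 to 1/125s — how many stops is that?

5 stops

1/4000 → 1/2000 → 1/1000 → 1/500 → 1/250 → 1/125 — count the steps: 5 stops.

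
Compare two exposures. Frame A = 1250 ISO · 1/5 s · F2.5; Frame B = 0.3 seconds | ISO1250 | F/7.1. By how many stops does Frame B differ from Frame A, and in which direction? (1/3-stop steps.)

Aperture: f/2.5 → f/2.8 → f/3.2 → f/3.5 → f/4 → f/4.5 → f/5 → f/5.6 → f/6.3 → f/7.1 — 3 stops smaller aperture (darker).
Shutter speed: 1/5 → 1/4 → 0.3 — 2/3 stop longer (brighter).
ISO: unchanged.
Net: −3 +2/3 = −2 1/3 stops.

2 1/3 stops darker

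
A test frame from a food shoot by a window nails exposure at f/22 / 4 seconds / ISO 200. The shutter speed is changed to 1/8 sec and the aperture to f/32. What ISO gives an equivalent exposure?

ISO 12800

Shutter speed: 4 → 2 → 1 → 1/2 → 1/4 → 1/8 — 5 stops shorter (darker).
Aperture: f/22 → f/32 — 1 stop narrower (darker).
Net change so far: 6 stops darker. Offset with the ISO: 200 → 400 → 800 → 1600 → 3200 → 6400 → 12800.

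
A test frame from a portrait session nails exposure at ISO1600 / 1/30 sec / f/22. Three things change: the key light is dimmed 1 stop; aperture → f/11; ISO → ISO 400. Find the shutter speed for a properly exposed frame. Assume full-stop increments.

Scene light: 1 stop darker.
Aperture: f/22 → f/16 → f/11 — 2 stops larger aperture (brighter).
ISO: 1600 → 800 → 400 — 2 stops dropped (darker).
Net so far: 1 stop darker. Shutter speed: 1/30 → 1/15.

1/15s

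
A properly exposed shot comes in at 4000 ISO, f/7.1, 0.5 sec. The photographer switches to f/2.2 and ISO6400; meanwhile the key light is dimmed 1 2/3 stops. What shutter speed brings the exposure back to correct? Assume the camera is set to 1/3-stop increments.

1/10s

Scene light: 1 2/3 stops darker.
Aperture: f/7.1 → f/6.3 → f/5.6 → f/5 → f/4.5 → f/4 → f/3.5 → f/3.2 → f/2.8 → f/2.5 → f/2.2 — 3 1/3 stops larger aperture (brighter).
ISO: 4000 → 5000 → 6400 — 2/3 stop higher (brighter).
Net so far: 2 1/3 stops brighter. Shutter speed: 0.5 → 0.4 → 0.3 → 1/4 → 1/5 → 1/6 → 1/8 → 1/10.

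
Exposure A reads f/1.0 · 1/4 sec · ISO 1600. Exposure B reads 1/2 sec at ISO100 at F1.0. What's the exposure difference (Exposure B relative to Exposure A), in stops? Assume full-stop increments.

3 stops darker

Aperture: unchanged.
Shutter speed: 1/4 → 1/2 — 1 stop longer (brighter).
ISO: 1600 → 800 → 400 → 200 → 100 — 4 stops lower (darker).
Net: +1 −4 = −3 stops.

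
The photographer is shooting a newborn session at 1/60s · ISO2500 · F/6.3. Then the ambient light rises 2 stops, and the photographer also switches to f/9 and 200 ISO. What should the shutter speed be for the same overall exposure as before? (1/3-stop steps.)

Scene light: 2 stops brighter.
Aperture: f/6.3 → f/7.1 → f/8 → f/9 — 1 stop stopped down (darker).
ISO: 2500 → 2000 → 1600 → 1250 → 1000 → 800 → 640 → 500 → 400 → 320 → 250 → 200 — 3 2/3 stops lower (darker).
Net so far: 2 2/3 stops darker. Shutter speed: 1/60 → 1/50 → 1/40 → 1/30 → 1/25 → 1/20 → 1/15 → 1/13 → 1/10.

1/10s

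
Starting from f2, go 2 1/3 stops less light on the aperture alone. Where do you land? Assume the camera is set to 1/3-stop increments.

f/4.5

Aperture: f/2 → f/2.2 → f/2.5 → f/2.8 → f/3.2 → f/3.5 → f/4 → f/4.5 — 2 1/3 stops smaller aperture (darker).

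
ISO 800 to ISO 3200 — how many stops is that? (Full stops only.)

2 stops

800 → 1600 → 3200 — count the steps: 2 stops.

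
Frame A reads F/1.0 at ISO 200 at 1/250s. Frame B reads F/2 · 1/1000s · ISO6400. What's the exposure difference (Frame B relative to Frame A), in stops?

1 stop brighter

Aperture: f/1.0 → f/1.4 → f/2 — 2 stops stopped down (darker).
Shutter speed: 1/250 → 1/500 → 1/1000 — 2 stops shorter (darker).
ISO: 200 → 400 → 800 → 1600 → 3200 → 6400 — 5 stops raised (brighter).
Net: −2 −2 +5 = +1 stop.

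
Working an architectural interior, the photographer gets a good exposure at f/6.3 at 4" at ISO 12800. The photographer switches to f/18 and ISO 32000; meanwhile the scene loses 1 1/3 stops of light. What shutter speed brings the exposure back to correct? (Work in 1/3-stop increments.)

30 s

Scene light: 1 1/3 stops darker.
Aperture: f/6.3 → f/7.1 → f/8 → f/9 → f/10 → f/11 → f/13 → f/14 → f/16 → f/18 — 3 stops stopped down (darker).
ISO: 12800 → 16000 → 20000 → 25600 → 32000 — 1 1/3 stops higher (brighter).
Net so far: 3 stops darker. Shutter speed: 4 → 5 → 6 → 8 → 10 → 13 → 15 → 20 → 25 → 30.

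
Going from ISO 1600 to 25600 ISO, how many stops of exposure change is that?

4 stops

1600 → 3200 → 6400 → 12800 → 25600 — count the steps: 4 stops.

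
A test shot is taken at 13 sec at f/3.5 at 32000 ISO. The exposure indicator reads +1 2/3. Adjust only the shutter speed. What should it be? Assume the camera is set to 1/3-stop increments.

Overexposed by 1 2/3 stops → need 1 2/3 stops darker.
Shutter speed: 13 → 10 → 8 → 6 → 5 → 4.

4 s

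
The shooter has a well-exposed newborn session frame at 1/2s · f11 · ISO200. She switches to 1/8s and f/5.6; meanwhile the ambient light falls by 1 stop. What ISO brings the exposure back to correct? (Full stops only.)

Scene light: 1 stop darker.
Shutter speed: 1/2 → 1/4 → 1/8 — 2 stops faster (darker).
Aperture: f/11 → f/8 → f/5.6 — 2 stops wider (brighter).
Net so far: 1 stop darker. ISO: 200 → 400.

ISO 400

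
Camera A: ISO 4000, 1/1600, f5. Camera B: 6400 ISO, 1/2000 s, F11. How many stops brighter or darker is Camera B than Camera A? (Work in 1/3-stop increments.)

Aperture: f/5 → f/5.6 → f/6.3 → f/7.1 → f/8 → f/9 → f/10 → f/11 — 2 1/3 stops stopped down (darker).
Shutter speed: 1/1600 → 1/2000 — 1/3 stop shorter (darker).
ISO: 4000 → 5000 → 6400 — 2/3 stop higher (brighter).
Net: −2 1/3 −1/3 +2/3 = −2 stops.

2 stops darker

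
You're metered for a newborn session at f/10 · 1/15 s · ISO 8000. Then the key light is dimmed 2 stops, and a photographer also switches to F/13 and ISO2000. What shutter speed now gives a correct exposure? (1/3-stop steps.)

Scene light: 2 stops darker.
Aperture: f/10 → f/11 → f/13 — 2/3 stop narrower (darker).
ISO: 8000 → 6400 → 5000 → 4000 → 3200 → 2500 → 2000 — 2 stops lower (darker).
Net so far: 4 2/3 stops darker. Shutter speed: 1/15 → 1/13 → 1/10 → 1/8 → 1/6 → 1/5 → 1/4 → 0.3 → 0.4 → 0.5 → 0.6 → 0.8 → 1 → 1.3 → 1.6.

1.6 s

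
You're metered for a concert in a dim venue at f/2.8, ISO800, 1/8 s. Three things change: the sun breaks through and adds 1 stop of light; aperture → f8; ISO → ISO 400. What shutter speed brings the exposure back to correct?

1 s

Scene light: 1 stop brighter.
Aperture: f/2.8 → f/4 → f/5.6 → f/8 — 3 stops smaller aperture (darker).
ISO: 800 → 400 — 1 stop lower (darker).
Net so far: 3 stops darker. Shutter speed: 1/8 → 1/4 → 1/2 → 1.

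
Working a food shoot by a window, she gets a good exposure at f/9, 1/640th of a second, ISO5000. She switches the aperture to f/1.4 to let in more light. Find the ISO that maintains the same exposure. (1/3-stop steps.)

Aperture: f/9 → f/8 → f/7.1 → f/6.3 → f/5.6 → f/5 → f/4.5 → f/4 → f/3.5 → f/3.2 → f/2.8 → f/2.5 → f/2.2 → f/2 → f/1.8 → f/1.6 → f/1.4 — 5 1/3 stops opened up (brighter).
Need 5 1/3 stops darker from the ISO: 5000 → 4000 → 3200 → 2500 → 2000 → 1600 → 1250 → 1000 → 800 → 640 → 500 → 400 → 320 → 250 → 200 → 160 → 125.

ISO 125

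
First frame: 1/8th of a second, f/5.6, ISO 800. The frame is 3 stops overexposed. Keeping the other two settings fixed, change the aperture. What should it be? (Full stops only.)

Overexposed by 3 stops → need 3 stops darker.
Aperture: f/5.6 → f/8 → f/11 → f/16.

f/16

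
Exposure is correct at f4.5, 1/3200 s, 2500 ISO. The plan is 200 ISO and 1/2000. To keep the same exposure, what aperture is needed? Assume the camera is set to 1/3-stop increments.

f/1.6

ISO: 2500 → 2000 → 1600 → 1250 → 1000 → 800 → 640 → 500 → 400 → 320 → 250 → 200 — 3 2/3 stops dropped (darker).
Shutter speed: 1/3200 → 1/2500 → 1/2000 — 2/3 stop slower (brighter).
Net change so far: 3 stops darker. Offset with the aperture: f/4.5 → f/4 → f/3.5 → f/3.2 → f/2.8 → f/2.5 → f/2.2 → f/2 → f/1.8 → f/1.6.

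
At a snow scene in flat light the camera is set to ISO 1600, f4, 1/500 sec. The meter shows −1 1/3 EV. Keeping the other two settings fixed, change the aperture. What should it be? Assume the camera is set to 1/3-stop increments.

Underexposed by 1 1/3 stops → need 1 1/3 stops brighter.
Aperture: f/4 → f/3.5 → f/3.2 → f/2.8 → f/2.5.

f/2.5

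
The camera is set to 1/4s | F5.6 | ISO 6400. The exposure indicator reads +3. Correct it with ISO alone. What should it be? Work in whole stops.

ISO 800

Overexposed by 3 stops → need 3 stops darker.
ISO: 6400 → 3200 → 1600 → 800.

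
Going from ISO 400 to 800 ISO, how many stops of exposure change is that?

1 stop

400 → 800 — count the steps: 1 stop.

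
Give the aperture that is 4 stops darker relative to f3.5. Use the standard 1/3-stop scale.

Aperture: f/3.5 → f/4 → f/4.5 → f/5 → f/5.6 → f/6.3 → f/7.1 → f/8 → f/9 → f/10 → f/11 → f/13 → f/14 — 4 stops smaller aperture (darker).

f/14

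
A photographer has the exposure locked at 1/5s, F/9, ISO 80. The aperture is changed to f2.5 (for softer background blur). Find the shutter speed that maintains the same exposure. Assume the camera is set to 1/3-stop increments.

Aperture: f/9 → f/8 → f/7.1 → f/6.3 → f/5.6 → f/5 → f/4.5 → f/4 → f/3.5 → f/3.2 → f/2.8 → f/2.5 — 3 2/3 stops wider (brighter).
Need 3 2/3 stops darker from the shutter speed: 1/5 → 1/6 → 1/8 → 1/10 → 1/13 → 1/15 → 1/20 → 1/25 → 1/30 → 1/40 → 1/50 → 1/60.

1/60s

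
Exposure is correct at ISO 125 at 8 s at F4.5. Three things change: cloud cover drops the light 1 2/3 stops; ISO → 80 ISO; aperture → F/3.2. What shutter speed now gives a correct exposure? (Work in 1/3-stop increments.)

20 s

Scene light: 1 2/3 stops darker.
ISO: 125 → 100 → 80 — 2/3 stop lower (darker).
Aperture: f/4.5 → f/4 → f/3.5 → f/3.2 — 1 stop wider (brighter).
Net so far: 1 1/3 stops darker. Shutter speed: 8 → 10 → 13 → 15 → 20.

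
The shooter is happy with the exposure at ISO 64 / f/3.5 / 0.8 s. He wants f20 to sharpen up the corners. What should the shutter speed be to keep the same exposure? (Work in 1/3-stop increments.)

Aperture: f/3.5 → f/4 → f/4.5 → f/5 → f/5.6 → f/6.3 → f/7.1 → f/8 → f/9 → f/10 → f/11 → f/13 → f/14 → f/16 → f/18 → f/20 — 5 stops narrower (darker).
Need 5 stops brighter from the shutter speed: 0.8 → 1 → 1.3 → 1.6 → 2 → 2.5 → 3.2 → 4 → 5 → 6 → 8 → 10 → 13 → 15 → 20 → 25.

25 s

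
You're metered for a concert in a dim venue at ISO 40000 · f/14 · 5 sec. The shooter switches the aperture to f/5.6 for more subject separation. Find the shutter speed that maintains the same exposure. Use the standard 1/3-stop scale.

0.8 s

Aperture: f/14 → f/13 → f/11 → f/10 → f/9 → f/8 → f/7.1 → f/6.3 → f/5.6 — 2 2/3 stops opened up (brighter).
Need 2 2/3 stops darker from the shutter speed: 5 → 4 → 3.2 → 2.5 → 2 → 1.6 → 1.3 → 1 → 0.8.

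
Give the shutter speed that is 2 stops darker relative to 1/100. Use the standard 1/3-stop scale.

Shutter speed: 1/100 → 1/125 → 1/160 → 1/200 → 1/250 → 1/320 → 1/400 — 2 stops shorter (darker).

1/400s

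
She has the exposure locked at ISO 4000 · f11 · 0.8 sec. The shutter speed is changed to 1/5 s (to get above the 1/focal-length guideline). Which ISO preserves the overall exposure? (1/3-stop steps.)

ISO 16000

Shutter speed: 0.8 → 0.6 → 0.5 → 0.4 → 0.3 → 1/4 → 1/5 — 2 stops shorter (darker).
Need 2 stops brighter from the ISO: 4000 → 5000 → 6400 → 8000 → 10000 → 12800 → 16000.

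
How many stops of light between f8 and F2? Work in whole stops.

4 stops

f/8 → f/5.6 → f/4 → f/2.8 → f/2 — count the steps: 4 stops.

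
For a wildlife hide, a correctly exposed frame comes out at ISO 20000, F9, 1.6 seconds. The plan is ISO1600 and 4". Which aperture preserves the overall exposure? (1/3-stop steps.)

ISO: 20000 → 16000 → 12800 → 10000 → 8000 → 6400 → 5000 → 4000 → 3200 → 2500 → 2000 → 1600 — 3 2/3 stops lower (darker).
Shutter speed: 1.6 → 2 → 2.5 → 3.2 → 4 — 1 1/3 stops slower (brighter).
Net change so far: 2 1/3 stops darker. Offset with the aperture: f/9 → f/8 → f/7.1 → f/6.3 → f/5.6 → f/5 → f/4.5 → f/4.

f/4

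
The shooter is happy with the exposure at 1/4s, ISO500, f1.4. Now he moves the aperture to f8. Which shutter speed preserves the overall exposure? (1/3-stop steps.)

Aperture: f/1.4 → f/1.6 → f/1.8 → f/2 → f/2.2 → f/2.5 → f/2.8 → f/3.2 → f/3.5 → f/4 → f/4.5 → f/5 → f/5.6 → f/6.3 → f/7.1 → f/8 — 5 stops smaller aperture (darker).
Need 5 stops brighter from the shutter speed: 1/4 → 0.3 → 0.4 → 0.5 → 0.6 → 0.8 → 1 → 1.3 → 1.6 → 2 → 2.5 → 3.2 → 4 → 5 → 6 → 8.

8 s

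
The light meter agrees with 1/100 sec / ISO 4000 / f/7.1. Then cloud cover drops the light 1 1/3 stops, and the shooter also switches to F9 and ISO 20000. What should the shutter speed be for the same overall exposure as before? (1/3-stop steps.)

Scene light: 1 1/3 stops darker.
Aperture: f/7.1 → f/8 → f/9 — 2/3 stop narrower (darker).
ISO: 4000 → 5000 → 6400 → 8000 → 10000 → 12800 → 16000 → 20000 — 2 1/3 stops higher (brighter).
Net so far: 1/3 stop brighter. Shutter speed: 1/100 → 1/125.

1/125s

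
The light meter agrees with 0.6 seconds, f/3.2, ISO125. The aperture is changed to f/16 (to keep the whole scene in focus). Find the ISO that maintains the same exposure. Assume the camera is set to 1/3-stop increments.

Aperture: f/3.2 → f/3.5 → f/4 → f/4.5 → f/5 → f/5.6 → f/6.3 → f/7.1 → f/8 → f/9 → f/10 → f/11 → f/13 → f/14 → f/16 — 4 2/3 stops smaller aperture (darker).
Need 4 2/3 stops brighter from the ISO: 125 → 160 → 200 → 250 → 320 → 400 → 500 → 640 → 800 → 1000 → 1250 → 1600 → 2000 → 2500 → 3200.

ISO 3200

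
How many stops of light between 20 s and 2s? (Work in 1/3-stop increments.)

3 1/3 stops

20 → 15 → 13 → 10 → 8 → 6 → 5 → 4 → 3.2 → 2.5 → 2 — count the steps: 10 third-stops = 3 1/3 stops.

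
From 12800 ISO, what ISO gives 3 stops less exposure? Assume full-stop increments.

ISO 1600

ISO: 12800 → 6400 → 3200 → 1600 — 3 stops lower (darker).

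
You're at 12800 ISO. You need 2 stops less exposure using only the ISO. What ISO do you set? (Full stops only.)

ISO 3200

ISO: 12800 → 6400 → 3200 — 2 stops lower (darker).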